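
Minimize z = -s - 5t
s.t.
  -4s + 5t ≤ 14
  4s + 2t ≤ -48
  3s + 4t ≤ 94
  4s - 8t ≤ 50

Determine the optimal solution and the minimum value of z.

Vertices and z = -s - 5t:
  (-67/7, -34/7) → z = 237/7
  (-181/6, -64/3) → z = 821/6
  (-71/10, -49/5) → z = 561/10

s = -67/7, t = -34/7, minimum z = 237/7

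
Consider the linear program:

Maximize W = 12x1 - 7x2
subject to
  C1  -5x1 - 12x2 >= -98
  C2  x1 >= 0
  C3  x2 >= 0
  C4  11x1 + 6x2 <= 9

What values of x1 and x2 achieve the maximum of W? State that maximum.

x1 = 9/11, x2 = 0, maximum W = 108/11

Corner points and W = 12x1 - 7x2:
  (0, 0) → W = 0
  (0, 3/2) → W = -21/2
  (9/11, 0) → W = 108/11

The binding constraints are x2 = 0 and 11x1 + 6x2 = 9.
Solving simultaneously gives x1 = 9/11, x2 = 0.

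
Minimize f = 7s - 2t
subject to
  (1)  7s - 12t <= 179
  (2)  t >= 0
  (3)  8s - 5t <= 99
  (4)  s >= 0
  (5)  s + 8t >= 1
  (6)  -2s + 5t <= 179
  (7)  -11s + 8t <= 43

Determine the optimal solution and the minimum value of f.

s = 0, t = 43/8, minimum f = -43/4

Corner points and f = 7s - 2t:
  (99/8, 0) → f = 693/8
  (1, 0) → f = 7
  (139/3, 163/3) → f = 647/3
  (0, 1/8) → f = -1/4
  (0, 43/8) → f = -43/4
  (1217/39, 1883/39) → f = 4753/39

At the optimal vertex, s = 0 and -11s + 8t = 43.
Solving simultaneously gives s = 0, t = 43/8.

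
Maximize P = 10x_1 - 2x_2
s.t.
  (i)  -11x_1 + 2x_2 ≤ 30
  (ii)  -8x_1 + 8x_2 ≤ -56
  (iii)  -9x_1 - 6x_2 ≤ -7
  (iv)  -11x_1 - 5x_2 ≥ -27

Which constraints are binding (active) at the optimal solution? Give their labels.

(iii) and (iv)

Corner points and P = 10x_1 - 2x_2:
  (49/15, -56/15) → P = 602/15
  (31/8, -25/8) → P = 45
  (127/21, -166/21) → P = 534/7

The maximum is at (127/21, -166/21). Substituting into each constraint, equality holds for (iii) and (iv); the remaining constraints have slack.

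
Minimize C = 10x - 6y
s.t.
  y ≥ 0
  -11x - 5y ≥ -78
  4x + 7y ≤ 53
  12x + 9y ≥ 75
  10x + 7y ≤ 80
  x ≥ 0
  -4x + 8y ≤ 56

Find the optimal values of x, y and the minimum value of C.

x = 1, y = 7, minimum C = -32

Feasible corners and C = 10x - 6y:
  (78/11, 0) → C = 780/11
  (25/4, 0) → C = 125/2
  (146/27, 100/27) → C = 860/27
  (1, 7) → C = -32
  (9/2, 5) → C = 15

At the optimal vertex, 4x + 7y = 53 and 12x + 9y = 75.
Solving simultaneously gives x = 1, y = 7.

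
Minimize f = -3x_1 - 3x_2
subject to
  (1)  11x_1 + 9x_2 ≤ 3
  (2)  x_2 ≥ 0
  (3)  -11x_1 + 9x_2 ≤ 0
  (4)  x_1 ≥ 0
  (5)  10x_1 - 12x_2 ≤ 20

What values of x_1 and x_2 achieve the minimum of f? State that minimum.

Corner points and f = -3x_1 - 3x_2:
  (3/11, 0) → f = -9/11
  (3/22, 1/6) → f = -10/11
  (0, 0) → f = 0

x_1 = 3/22, x_2 = 1/6, minimum f = -10/11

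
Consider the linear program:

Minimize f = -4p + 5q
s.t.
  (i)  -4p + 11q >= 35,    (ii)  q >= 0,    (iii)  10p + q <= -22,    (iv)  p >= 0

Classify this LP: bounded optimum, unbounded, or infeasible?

The boundaries -4p + 11q = 35 and q = 0 meet at (-35/4, 0), but that point violates p ≥ 0. Every candidate vertex is excluded by some other constraint, so the feasible region is empty.

infeasible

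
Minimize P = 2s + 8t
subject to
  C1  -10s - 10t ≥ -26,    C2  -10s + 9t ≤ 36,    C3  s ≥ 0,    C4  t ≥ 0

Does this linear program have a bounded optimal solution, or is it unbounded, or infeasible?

bounded optimum

Feasible corners and P = 2s + 8t:
  (0, 13/5) → P = 104/5
  (13/5, 0) → P = 26/5
  (0, 0) → P = 0
The feasible region has finitely many vertices and no improving ray; the minimum is 0 at (0, 0).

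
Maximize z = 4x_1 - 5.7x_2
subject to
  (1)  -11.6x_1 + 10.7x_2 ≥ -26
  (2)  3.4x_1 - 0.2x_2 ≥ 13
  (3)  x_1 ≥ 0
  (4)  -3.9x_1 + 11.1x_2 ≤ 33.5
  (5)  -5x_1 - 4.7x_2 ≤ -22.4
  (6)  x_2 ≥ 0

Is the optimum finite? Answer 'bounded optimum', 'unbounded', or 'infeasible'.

bounded optimum

Feasible corners and z = 4x_1 - 5.7x_2:
  (515/131, 240/131) → z = 692/131
  (64705/8703, 49000/8703) → z = -20480/8703
  (3775/924, 4115/924) → z = -16711/1848
The feasible region has finitely many vertices and no improving ray; the maximum is 692/131 at (515/131, 240/131).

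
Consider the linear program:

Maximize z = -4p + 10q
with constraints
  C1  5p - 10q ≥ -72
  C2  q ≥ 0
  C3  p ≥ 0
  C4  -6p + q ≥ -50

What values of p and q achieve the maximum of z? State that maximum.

Feasible corners and z = -4p + 10q:
  (0, 36/5) → z = 72
  (52/5, 62/5) → z = 412/5
  (0, 0) → z = 0
  (25/3, 0) → z = -100/3

The optimum lies where 5p - 10q = -72 and -6p + q = -50.
Solving simultaneously gives p = 52/5, q = 62/5.

p = 52/5, q = 62/5, maximum z = 412/5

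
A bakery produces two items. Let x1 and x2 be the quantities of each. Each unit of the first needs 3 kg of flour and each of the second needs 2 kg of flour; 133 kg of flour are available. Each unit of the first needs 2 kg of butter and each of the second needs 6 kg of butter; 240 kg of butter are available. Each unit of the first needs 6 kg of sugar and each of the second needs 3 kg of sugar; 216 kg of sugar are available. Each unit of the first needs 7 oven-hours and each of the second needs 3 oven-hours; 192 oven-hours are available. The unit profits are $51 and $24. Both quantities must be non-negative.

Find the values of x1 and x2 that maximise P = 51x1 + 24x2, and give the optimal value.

x1 = 12, x2 = 36, maximum P = 1476

Corner points and P = 51x1 + 24x2:
  (0, 0) → P = 0
  (0, 40) → P = 960
  (192/7, 0) → P = 9792/7
  (12, 36) → P = 1476

The optimum lies where 2x1 + 6x2 = 240 and 7x1 + 3x2 = 192.
Solving simultaneously gives x1 = 12, x2 = 36.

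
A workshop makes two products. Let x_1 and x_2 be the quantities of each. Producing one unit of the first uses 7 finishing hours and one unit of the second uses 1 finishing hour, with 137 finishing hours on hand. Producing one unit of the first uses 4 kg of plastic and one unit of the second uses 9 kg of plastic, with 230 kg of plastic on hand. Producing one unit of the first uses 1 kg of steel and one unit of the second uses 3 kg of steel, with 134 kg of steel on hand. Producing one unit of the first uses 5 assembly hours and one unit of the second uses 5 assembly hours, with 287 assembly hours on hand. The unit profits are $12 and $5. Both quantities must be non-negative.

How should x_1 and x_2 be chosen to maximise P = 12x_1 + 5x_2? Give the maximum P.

x_1 = 17, x_2 = 18, maximum P = 294

Feasible corners and P = 12x_1 + 5x_2:
  (0, 0) → P = 0
  (0, 230/9) → P = 1150/9
  (137/7, 0) → P = 1644/7
  (17, 18) → P = 294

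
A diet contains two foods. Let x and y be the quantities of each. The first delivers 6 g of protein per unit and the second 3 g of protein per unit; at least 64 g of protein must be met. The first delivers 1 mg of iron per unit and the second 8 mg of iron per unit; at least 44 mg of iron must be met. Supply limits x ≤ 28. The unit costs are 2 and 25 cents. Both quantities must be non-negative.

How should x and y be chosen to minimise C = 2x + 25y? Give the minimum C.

x = 28, y = 2, minimum C = 106

Feasible corners and C = 2x + 25y:
  (0, 64/3) → C = 1600/3
  (76/9, 40/9) → C = 128
  (28, 2) → C = 106
The feasible region is unbounded (it extends along (0, 1)), but C strictly increases along every unbounded feasible direction, so there is no improving ray and the minimum is attained at a vertex.

At the optimal vertex, x + 8y = 44 and x = 28.
Solving simultaneously gives x = 28, y = 2.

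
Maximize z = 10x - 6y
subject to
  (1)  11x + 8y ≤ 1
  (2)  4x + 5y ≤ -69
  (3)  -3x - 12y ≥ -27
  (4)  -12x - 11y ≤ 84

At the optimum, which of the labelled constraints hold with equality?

(1) and (4)

Feasible corners and z = 10x - 6y:
  (557/23, -763/23) → z = 10148/23
  (683/25, -936/25) → z = 12446/25
  (339/16, -123/4) → z = 3171/8

The maximum is at (683/25, -936/25). Substituting into each constraint, equality holds for (1) and (4); the remaining constraints have slack.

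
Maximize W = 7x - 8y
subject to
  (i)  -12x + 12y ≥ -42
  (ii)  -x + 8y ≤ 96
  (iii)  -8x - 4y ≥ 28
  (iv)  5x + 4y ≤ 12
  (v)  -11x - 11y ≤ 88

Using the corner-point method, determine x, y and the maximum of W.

x = -9/4, y = -23/4, maximum W = 121/4

Corner points and W = 7x - 8y:
  (-7/6, -14/3) → W = 175/6
  (-9/4, -23/4) → W = 121/4
  (-152/17, 185/17) → W = -2544/17
  (-160/9, 88/9) → W = -608/3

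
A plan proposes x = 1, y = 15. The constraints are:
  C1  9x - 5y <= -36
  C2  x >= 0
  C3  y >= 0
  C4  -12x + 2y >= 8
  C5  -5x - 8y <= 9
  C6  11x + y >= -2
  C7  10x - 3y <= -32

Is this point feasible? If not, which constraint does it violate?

C1: -66 ≤ -36 ✓
C2: 1 ≥ 0 ✓
C3: 15 ≥ 0 ✓
C4: 18 ≥ 8 ✓
C5: -125 ≤ 9 ✓
C6: 26 ≥ -2 ✓
C7: -35 ≤ -32 ✓

feasible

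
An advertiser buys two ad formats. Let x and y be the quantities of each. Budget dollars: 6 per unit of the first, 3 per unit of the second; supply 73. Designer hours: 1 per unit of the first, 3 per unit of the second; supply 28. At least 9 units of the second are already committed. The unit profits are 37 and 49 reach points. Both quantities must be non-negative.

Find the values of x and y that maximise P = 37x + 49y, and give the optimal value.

x = 1, y = 9, maximum P = 478

The binding constraints are x + 3y = 28 and y = 9.
Solving simultaneously gives x = 1, y = 9.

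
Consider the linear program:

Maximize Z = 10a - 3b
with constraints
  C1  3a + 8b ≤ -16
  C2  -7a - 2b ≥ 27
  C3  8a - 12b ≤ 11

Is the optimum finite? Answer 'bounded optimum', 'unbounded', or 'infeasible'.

Extreme points and Z = 10a - 3b:
  (-92/25, -31/50) → Z = -1747/50
  (-151/50, -293/100) → Z = -2141/100
The feasible region has finitely many vertices and no improving ray; the maximum is -2141/100 at (-151/50, -293/100).

bounded optimum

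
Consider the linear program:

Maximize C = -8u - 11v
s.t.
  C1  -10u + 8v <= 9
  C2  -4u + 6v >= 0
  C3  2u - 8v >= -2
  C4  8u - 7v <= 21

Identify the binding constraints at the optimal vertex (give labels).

Extreme points and C = -8u - 11v:
  (-27/14, -9/7) → C = 207/7
  (-7/8, 1/32) → C = 213/32
  (3/5, 2/5) → C = -46/5

The maximum is at (-27/14, -9/7). Substituting into each constraint, equality holds for C1 and C2; the remaining constraints have slack.

C1 and C2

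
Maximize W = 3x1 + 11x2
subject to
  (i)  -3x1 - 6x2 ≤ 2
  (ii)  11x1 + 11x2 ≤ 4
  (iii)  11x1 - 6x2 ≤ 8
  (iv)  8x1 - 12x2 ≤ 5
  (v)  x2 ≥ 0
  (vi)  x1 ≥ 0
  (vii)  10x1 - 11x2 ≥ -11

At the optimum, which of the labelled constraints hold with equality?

(ii) and (vi)

Corner points and W = 3x1 + 11x2:
  (4/11, 0) → W = 12/11
  (0, 4/11) → W = 4
  (0, 0) → W = 0

The maximum is at (0, 4/11). Substituting into each constraint, equality holds for (ii) and (vi); the remaining constraints have slack.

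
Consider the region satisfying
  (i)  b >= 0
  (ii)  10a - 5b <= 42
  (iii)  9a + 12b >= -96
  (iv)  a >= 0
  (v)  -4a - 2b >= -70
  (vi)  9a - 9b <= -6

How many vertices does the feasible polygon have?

Intersecting each pair of boundary lines and keeping only the points that satisfy every inequality leaves:
  (217/20, 133/10)
  (136/15, 146/15)
  (0, 35)
  (0, 2/3)

4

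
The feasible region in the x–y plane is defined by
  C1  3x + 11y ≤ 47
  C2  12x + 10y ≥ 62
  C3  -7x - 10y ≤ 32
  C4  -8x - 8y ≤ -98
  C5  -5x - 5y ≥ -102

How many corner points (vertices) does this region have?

4

Of the 9 pairwise boundary intersections, those satisfying every inequality are:
  (351/32, 41/32)
  (887/40, -71/40)
  (103/2, -157/4)
  (236/3, -874/15)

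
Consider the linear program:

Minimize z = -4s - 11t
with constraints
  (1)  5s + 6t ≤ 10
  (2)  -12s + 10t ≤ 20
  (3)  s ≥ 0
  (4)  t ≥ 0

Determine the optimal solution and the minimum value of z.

s = 0, t = 5/3, minimum z = -55/3

At the optimal vertex, 5s + 6t = 10 and s = 0.
Solving simultaneously gives s = 0, t = 5/3.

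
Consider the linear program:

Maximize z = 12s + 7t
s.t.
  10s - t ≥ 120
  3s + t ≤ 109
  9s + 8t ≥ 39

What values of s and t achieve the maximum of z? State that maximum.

s = 229/13, t = 730/13, maximum z = 7858/13

Corner points and z = 12s + 7t:
  (229/13, 730/13) → z = 7858/13
  (999/89, -690/89) → z = 7158/89
  (833/15, -288/5) → z = 1316/5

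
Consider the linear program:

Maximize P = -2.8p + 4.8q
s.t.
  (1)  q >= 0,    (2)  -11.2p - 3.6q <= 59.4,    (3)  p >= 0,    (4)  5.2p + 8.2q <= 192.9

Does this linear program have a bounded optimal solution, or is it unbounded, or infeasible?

bounded optimum

Corner points and P = -2.8p + 4.8q:
  (0, 0) → P = 0
  (1929/52, 0) → P = -13503/130
  (0, 1929/82) → P = 23148/205
The feasible region has finitely many vertices and no improving ray; the maximum is 23148/205 at (0, 1929/82).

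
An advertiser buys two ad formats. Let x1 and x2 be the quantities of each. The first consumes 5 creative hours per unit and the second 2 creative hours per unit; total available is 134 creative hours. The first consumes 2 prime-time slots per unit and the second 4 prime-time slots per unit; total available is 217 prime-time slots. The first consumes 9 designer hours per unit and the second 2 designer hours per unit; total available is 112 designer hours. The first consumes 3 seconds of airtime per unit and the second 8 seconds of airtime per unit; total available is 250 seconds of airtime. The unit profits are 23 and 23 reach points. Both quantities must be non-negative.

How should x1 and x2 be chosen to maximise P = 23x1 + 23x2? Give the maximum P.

x1 = 6, x2 = 29, maximum P = 805

Feasible corners and P = 23x1 + 23x2:
  (0, 0) → P = 0
  (0, 125/4) → P = 2875/4
  (112/9, 0) → P = 2576/9
  (6, 29) → P = 805

The optimum lies where 9x1 + 2x2 = 112 and 3x1 + 8x2 = 250.
Solving simultaneously gives x1 = 6, x2 = 29.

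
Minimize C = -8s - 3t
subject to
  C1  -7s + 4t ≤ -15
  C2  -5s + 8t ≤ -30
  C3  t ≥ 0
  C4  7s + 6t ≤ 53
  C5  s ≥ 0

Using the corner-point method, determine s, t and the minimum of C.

s = 53/7, t = 0, minimum C = -424/7

Corner points and C = -8s - 3t:
  (6, 0) → C = -48
  (302/43, 55/86) → C = -4997/86
  (53/7, 0) → C = -424/7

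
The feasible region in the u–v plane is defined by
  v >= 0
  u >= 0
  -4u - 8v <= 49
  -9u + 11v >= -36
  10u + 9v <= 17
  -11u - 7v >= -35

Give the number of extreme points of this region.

Intersecting each pair of boundary lines and keeping only the points that satisfy every inequality leaves:
  (0, 0)
  (17/10, 0)
  (0, 17/9)

3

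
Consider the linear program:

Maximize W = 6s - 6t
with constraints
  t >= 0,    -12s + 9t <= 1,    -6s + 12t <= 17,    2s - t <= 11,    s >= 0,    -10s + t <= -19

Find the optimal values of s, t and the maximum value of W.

s = 11/2, t = 0, maximum W = 33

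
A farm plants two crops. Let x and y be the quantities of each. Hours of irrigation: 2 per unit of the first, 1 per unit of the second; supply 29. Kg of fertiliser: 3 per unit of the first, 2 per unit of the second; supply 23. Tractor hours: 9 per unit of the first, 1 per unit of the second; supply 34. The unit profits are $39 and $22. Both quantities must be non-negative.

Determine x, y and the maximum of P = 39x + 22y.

Vertices and P = 39x + 22y:
  (0, 0) → P = 0
  (0, 23/2) → P = 253
  (34/9, 0) → P = 442/3
  (3, 7) → P = 271

At the optimal vertex, 3x + 2y = 23 and 9x + y = 34.
Solving simultaneously gives x = 3, y = 7.

x = 3, y = 7, maximum P = 271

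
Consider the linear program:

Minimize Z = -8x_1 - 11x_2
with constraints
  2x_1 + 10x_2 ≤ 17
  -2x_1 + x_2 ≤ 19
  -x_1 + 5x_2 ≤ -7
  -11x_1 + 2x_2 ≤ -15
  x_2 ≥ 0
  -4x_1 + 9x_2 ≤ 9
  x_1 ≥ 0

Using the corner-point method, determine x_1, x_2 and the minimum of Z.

Feasible corners and Z = -8x_1 - 11x_2:
  (31/4, 3/20) → Z = -1273/20
  (17/2, 0) → Z = -68
  (7, 0) → Z = -56

x_1 = 17/2, x_2 = 0, minimum Z = -68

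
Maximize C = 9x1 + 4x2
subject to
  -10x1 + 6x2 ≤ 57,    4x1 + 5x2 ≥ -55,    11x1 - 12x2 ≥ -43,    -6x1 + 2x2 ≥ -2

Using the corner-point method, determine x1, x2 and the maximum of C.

The binding constraints are 11x1 - 12x2 = -43 and -6x1 + 2x2 = -2.
Solving simultaneously gives x1 = 11/5, x2 = 28/5.

x1 = 11/5, x2 = 28/5, maximum C = 211/5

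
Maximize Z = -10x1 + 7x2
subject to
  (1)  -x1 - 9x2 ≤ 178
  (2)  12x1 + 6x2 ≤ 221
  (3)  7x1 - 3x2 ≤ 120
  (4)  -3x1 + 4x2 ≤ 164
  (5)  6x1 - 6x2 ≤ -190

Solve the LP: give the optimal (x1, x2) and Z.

Extreme points and Z = -10x1 + 7x2:
  (-2188/31, -370/31) → Z = 19290/31
  (-463/10, -439/30) → Z = 10817/30
  (-50/33, 877/22) → Z = 19417/66
  (31/18, 601/18) → Z = 433/2

x1 = -2188/31, x2 = -370/31, maximum Z = 19290/31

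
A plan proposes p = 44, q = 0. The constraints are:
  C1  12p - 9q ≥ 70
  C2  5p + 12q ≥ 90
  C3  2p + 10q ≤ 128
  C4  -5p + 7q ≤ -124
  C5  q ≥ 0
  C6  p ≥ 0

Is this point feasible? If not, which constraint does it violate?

C1: 528 ≥ 70 ✓
C2: 220 ≥ 90 ✓
C3: 88 ≤ 128 ✓
C4: -220 ≤ -124 ✓
C5: 0 ≥ 0 ✓
C6: 44 ≥ 0 ✓

feasible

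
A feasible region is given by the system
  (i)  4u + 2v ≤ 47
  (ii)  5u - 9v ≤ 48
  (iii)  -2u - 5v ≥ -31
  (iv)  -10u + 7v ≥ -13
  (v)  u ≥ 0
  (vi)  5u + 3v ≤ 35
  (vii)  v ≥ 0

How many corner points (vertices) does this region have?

5

Pairwise boundary intersections that survive every other constraint:
  (0, 31/5)
  (82/19, 85/19)
  (284/65, 57/13)
  (13/10, 0)
  (0, 0)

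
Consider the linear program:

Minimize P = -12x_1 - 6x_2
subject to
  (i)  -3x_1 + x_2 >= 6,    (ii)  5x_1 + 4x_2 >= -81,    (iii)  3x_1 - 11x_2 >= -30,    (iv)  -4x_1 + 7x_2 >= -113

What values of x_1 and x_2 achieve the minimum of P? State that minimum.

Vertices and P = -12x_1 - 6x_2:
  (-105/17, -213/17) → P = 2538/17
  (-6/5, 12/5) → P = 0
  (-1011/67, -93/67) → P = 12690/67

x_1 = -6/5, x_2 = 12/5, minimum P = 0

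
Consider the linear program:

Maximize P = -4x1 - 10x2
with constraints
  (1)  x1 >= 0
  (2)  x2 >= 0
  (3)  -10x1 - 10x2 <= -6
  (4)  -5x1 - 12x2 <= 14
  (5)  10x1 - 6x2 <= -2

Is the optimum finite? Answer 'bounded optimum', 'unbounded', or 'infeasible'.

bounded optimum

Corner points and P = -4x1 - 10x2:
  (0, 3/5) → P = -6
  (1/10, 1/2) → P = -27/5
The feasible region has finitely many vertices and no improving ray; the maximum is -27/5 at (1/10, 1/2).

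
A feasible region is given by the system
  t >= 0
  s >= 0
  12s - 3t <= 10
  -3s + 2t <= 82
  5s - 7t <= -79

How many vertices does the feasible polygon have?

Of the 10 pairwise boundary intersections, those satisfying every inequality are:
  (0, 41)
  (0, 79/7)
  (266/15, 338/5)
  (307/69, 998/69)

4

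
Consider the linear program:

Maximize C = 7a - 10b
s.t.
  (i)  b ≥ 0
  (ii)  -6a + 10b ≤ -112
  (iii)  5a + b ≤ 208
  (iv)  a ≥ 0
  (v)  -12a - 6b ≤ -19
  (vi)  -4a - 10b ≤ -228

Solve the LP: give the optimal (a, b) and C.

a = 926/23, b = 154/23, maximum C = 4942/23

Vertices and C = 7a - 10b:
  (274/7, 86/7) → C = 1058/7
  (34, 46/5) → C = 146
  (926/23, 154/23) → C = 4942/23

At the optimal vertex, 5a + b = 208 and -4a - 10b = -228.
Solving simultaneously gives a = 926/23, b = 154/23.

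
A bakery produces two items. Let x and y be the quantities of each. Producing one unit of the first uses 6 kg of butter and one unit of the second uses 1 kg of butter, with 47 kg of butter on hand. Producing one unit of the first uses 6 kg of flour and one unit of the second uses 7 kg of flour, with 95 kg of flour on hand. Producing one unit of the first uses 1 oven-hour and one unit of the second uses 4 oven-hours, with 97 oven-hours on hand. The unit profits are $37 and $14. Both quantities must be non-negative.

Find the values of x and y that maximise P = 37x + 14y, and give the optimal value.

Feasible corners and P = 37x + 14y:
  (0, 0) → P = 0
  (0, 95/7) → P = 190
  (47/6, 0) → P = 1739/6
  (13/2, 8) → P = 705/2

The binding constraints are 6x + y = 47 and 6x + 7y = 95.
Solving simultaneously gives x = 13/2, y = 8.

x = 13/2, y = 8, maximum P = 705/2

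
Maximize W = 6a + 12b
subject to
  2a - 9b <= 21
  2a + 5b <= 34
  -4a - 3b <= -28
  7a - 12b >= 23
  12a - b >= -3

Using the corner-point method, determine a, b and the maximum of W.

Extreme points and W = 6a + 12b:
  (411/28, 13/14) → W = 1389/14
  (15/2, -2/3) → W = 37
  (523/59, 192/59) → W = 5442/59
  (135/23, 104/69) → W = 1226/23

The binding constraints are 2a - 9b = 21 and 2a + 5b = 34.
Solving simultaneously gives a = 411/28, b = 13/14.

a = 411/28, b = 13/14, maximum W = 1389/14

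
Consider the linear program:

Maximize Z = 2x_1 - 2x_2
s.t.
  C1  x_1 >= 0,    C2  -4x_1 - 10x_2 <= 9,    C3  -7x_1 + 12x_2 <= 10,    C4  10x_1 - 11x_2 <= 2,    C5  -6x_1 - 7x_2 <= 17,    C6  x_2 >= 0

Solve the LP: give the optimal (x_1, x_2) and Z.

x_1 = 134/43, x_2 = 114/43, maximum Z = 40/43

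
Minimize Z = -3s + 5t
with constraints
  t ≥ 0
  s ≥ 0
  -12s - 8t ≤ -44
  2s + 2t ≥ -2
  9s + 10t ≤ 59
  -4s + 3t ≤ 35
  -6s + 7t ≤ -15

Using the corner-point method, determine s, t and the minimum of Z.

Corner points and Z = -3s + 5t:
  (11/3, 0) → Z = -11
  (59/9, 0) → Z = -59/3
  (107/33, 7/11) → Z = -72/11
  (563/123, 73/41) → Z = -198/41

s = 59/9, t = 0, minimum Z = -59/3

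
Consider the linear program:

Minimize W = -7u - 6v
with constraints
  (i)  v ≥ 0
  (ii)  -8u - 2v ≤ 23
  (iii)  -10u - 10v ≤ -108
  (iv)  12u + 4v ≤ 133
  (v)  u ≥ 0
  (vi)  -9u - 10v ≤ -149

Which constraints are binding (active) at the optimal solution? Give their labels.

Corner points and W = -7u - 6v:
  (0, 133/4) → W = -399/2
  (367/42, 197/28) → W = -2171/21
  (0, 149/10) → W = -447/5

The minimum is at (0, 133/4). Substituting into each constraint, equality holds for (iv) and (v); the remaining constraints have slack.

(iv) and (v)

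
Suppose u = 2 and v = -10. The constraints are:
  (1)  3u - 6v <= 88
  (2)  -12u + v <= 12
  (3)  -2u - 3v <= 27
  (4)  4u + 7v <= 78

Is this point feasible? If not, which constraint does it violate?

(1): 66 ≤ 88 ✓
(2): -34 ≤ 12 ✓
(3): 26 ≤ 27 ✓
(4): -62 ≤ 78 ✓

feasible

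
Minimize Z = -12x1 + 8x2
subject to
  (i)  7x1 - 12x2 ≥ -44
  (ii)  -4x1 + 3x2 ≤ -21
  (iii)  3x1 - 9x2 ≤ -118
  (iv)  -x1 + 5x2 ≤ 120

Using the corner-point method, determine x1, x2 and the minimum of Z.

x1 = 245/3, x2 = 121/3, minimum Z = -1972/3

Vertices and Z = -12x1 + 8x2:
  (340/9, 694/27) → Z = -6688/27
  (1220/23, 796/23) → Z = -8272/23
  (245/3, 121/3) → Z = -1972/3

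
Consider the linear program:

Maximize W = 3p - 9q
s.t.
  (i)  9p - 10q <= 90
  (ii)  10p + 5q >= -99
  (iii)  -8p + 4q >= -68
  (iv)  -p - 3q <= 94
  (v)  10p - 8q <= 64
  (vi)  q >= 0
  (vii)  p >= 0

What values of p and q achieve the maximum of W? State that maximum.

Extreme points and W = 3p - 9q:
  (12, 7) → W = -27
  (32/5, 0) → W = 96/5
  (0, 0) → W = 0
The feasible region is unbounded (it extends along (0, 1), (1, 2)), but W strictly decreases along every unbounded feasible direction, so there is no improving ray and the maximum is attained at a vertex.

At the optimal vertex, 10p - 8q = 64 and q = 0.
Solving simultaneously gives p = 32/5, q = 0.

p = 32/5, q = 0, maximum W = 96/5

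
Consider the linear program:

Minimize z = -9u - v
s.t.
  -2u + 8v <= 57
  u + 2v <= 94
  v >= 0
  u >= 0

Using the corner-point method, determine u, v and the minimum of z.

Extreme points and z = -9u - v:
  (319/6, 245/12) → z = -5987/12
  (0, 57/8) → z = -57/8
  (94, 0) → z = -846
  (0, 0) → z = 0

At the optimal vertex, u + 2v = 94 and v = 0.
Solving simultaneously gives u = 94, v = 0.

u = 94, v = 0, minimum z = -846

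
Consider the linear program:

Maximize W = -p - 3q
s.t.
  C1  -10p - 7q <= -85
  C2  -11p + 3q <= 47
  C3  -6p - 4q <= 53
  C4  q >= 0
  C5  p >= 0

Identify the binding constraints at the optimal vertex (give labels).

Corner points and W = -p - 3q:
  (17/2, 0) → W = -17/2
  (0, 85/7) → W = -255/7
  (0, 47/3) → W = -47
The feasible region is unbounded (it extends along (1, 0), (3, 11)), but W strictly decreases along every unbounded feasible direction, so there is no improving ray and the maximum is attained at a vertex.

The maximum is at (17/2, 0). Substituting into each constraint, equality holds for C1 and C4; the remaining constraints have slack.

C1 and C4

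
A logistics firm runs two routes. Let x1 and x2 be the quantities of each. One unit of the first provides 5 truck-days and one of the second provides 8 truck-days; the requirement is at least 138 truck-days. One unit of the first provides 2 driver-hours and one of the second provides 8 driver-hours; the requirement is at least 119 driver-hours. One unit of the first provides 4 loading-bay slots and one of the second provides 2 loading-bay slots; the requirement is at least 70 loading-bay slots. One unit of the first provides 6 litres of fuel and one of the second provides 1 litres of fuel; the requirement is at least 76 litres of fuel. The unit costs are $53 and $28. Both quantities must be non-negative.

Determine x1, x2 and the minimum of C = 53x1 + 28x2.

x1 = 23/2, x2 = 12, minimum C = 1891/2

Extreme points and C = 53x1 + 28x2:
  (0, 76) → C = 2128
  (119/2, 0) → C = 6307/2
  (23/2, 12) → C = 1891/2
  (41/4, 29/2) → C = 3797/4
The feasible region is unbounded (it extends along (0, 1), (1, 0)), but C strictly increases along every unbounded feasible direction, so there is no improving ray and the minimum is attained at a vertex.

The optimum lies where 2x1 + 8x2 = 119 and 4x1 + 2x2 = 70.
Solving simultaneously gives x1 = 23/2, x2 = 12.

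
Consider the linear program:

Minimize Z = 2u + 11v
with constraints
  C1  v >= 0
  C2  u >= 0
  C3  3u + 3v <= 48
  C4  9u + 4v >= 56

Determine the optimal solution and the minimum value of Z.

u = 56/9, v = 0, minimum Z = 112/9

Feasible corners and Z = 2u + 11v:
  (16, 0) → Z = 32
  (56/9, 0) → Z = 112/9
  (0, 16) → Z = 176
  (0, 14) → Z = 154

The binding constraints are v = 0 and 9u + 4v = 56.
Solving simultaneously gives u = 56/9, v = 0.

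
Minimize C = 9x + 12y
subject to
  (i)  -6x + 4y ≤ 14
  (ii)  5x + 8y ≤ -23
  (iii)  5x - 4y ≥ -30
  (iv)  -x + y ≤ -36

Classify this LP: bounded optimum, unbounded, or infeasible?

From the feasible point (-79, -115), moving in the direction (-4, -6) keeps every constraint satisfied while C decreases without bound.

unbounded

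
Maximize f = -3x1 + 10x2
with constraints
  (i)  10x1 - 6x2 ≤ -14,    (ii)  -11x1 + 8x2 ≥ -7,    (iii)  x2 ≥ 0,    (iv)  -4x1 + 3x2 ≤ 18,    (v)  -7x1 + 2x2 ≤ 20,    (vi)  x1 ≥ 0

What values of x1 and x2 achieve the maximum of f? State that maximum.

Extreme points and f = -3x1 + 10x2:
  (11, 62/3) → f = 521/3
  (0, 7/3) → f = 70/3
  (0, 6) → f = 60

x1 = 11, x2 = 62/3, maximum f = 521/3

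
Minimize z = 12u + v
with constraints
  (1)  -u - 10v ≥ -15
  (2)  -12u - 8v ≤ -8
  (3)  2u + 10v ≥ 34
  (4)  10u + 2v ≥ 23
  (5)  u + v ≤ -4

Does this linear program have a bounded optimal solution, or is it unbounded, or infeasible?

infeasible

The boundaries -u - 10v = -15 and 2u + 10v = 34 meet at (19, -2/5), but that point violates u + v ≤ -4. Every candidate vertex is excluded by some other constraint, so the feasible region is empty.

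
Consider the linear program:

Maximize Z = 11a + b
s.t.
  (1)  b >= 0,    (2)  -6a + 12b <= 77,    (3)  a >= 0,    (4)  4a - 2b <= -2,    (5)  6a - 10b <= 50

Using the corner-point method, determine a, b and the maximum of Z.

Vertices and Z = 11a + b:
  (0, 77/12) → Z = 77/12
  (65/18, 74/9) → Z = 863/18
  (0, 1) → Z = 1

a = 65/18, b = 74/9, maximum Z = 863/18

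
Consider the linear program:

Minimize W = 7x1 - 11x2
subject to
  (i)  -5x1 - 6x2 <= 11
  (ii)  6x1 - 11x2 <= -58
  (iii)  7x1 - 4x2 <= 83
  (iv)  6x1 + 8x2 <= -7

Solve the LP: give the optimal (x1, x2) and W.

Feasible corners and W = 7x1 - 11x2:
  (-67/13, 32/13) → W = -821/13
  (-23/2, 31/4) → W = -663/4
  (-541/114, 51/19) → W = -7153/114

x1 = -23/2, x2 = 31/4, minimum W = -663/4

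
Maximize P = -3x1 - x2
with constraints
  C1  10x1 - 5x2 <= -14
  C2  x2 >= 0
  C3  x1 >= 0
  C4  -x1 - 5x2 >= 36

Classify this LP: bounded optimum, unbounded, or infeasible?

The boundaries 10x1 - 5x2 = -14 and x1 = 0 meet at (0, 14/5), but that point violates -x1 - 5x2 ≥ 36. Every candidate vertex is excluded by some other constraint, so the feasible region is empty.

infeasible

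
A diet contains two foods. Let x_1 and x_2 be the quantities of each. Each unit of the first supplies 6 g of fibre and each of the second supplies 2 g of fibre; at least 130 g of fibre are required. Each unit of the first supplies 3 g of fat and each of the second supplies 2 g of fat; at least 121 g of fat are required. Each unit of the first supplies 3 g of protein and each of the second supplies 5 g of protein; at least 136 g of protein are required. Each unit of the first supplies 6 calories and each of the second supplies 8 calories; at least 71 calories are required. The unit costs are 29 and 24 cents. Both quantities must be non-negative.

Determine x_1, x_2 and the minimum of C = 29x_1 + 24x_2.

Extreme points and C = 29x_1 + 24x_2:
  (0, 65) → C = 1560
  (136/3, 0) → C = 3944/3
  (3, 56) → C = 1431
  (37, 5) → C = 1193
The feasible region is unbounded (it extends along (0, 1), (1, 0)), but C strictly increases along every unbounded feasible direction, so there is no improving ray and the minimum is attained at a vertex.

At the optimal vertex, 3x_1 + 2x_2 = 121 and 3x_1 + 5x_2 = 136.
Solving simultaneously gives x_1 = 37, x_2 = 5.

x_1 = 37, x_2 = 5, minimum C = 1193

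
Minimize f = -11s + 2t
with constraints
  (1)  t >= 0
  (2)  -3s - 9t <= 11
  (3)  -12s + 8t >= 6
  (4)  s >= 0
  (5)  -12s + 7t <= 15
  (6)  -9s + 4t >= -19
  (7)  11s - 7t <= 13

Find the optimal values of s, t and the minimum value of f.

s = 193/15, t = 121/5, minimum f = -1397/15

Corner points and f = -11s + 2t:
  (0, 3/4) → f = 3/2
  (22/3, 47/4) → f = -343/6
  (0, 15/7) → f = 30/7
  (193/15, 121/5) → f = -1397/15

The optimum lies where -12s + 7t = 15 and -9s + 4t = -19.
Solving simultaneously gives s = 193/15, t = 121/5.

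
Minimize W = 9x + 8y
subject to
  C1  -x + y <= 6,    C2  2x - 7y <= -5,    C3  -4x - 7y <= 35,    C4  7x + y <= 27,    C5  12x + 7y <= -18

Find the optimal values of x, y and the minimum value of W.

x = -7, y = -1, minimum W = -71

Extreme points and W = 9x + 8y:
  (-7, -1) → W = -71
  (-60/19, 54/19) → W = -108/19
  (-20/3, -25/21) → W = -1460/21
  (-23/14, 12/49) → W = -1257/98

The optimum lies where -x + y = 6 and -4x - 7y = 35.
Solving simultaneously gives x = -7, y = -1.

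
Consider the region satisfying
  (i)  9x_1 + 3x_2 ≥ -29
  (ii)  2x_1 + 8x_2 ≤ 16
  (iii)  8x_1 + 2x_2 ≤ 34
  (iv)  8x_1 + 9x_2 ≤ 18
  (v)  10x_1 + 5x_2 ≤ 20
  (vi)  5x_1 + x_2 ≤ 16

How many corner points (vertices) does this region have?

5

The feasible vertices (each the meet of two boundaries and inside every other half-plane) are:
  (-140/33, 101/33)
  (77/6, -289/6)
  (0, 2)
  (9/5, 2/5)
  (4, -4)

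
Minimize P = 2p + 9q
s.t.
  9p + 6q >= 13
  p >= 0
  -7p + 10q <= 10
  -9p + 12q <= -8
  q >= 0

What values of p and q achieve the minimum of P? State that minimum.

Feasible corners and P = 2p + 9q:
  (34/27, 5/18) → P = 271/54
  (13/9, 0) → P = 26/9
  (100/3, 73/3) → P = 857/3
The feasible region is unbounded (it extends along (10, 7), (1, 0)), but P strictly increases along every unbounded feasible direction, so there is no improving ray and the minimum is attained at a vertex.

At the optimal vertex, 9p + 6q = 13 and q = 0.
Solving simultaneously gives p = 13/9, q = 0.

p = 13/9, q = 0, minimum P = 26/9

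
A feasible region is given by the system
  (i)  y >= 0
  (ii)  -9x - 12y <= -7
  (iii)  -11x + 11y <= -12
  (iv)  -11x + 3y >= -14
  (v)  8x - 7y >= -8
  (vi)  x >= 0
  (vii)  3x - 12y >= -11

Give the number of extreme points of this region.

3

Of the 21 pairwise boundary intersections, those satisfying every inequality are:
  (12/11, 0)
  (14/11, 0)
  (59/44, 1/4)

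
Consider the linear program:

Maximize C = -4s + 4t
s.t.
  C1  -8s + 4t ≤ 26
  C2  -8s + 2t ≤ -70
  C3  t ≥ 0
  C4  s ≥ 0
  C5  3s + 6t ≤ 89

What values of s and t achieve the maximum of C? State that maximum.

Feasible corners and C = -4s + 4t:
  (35/4, 0) → C = -35
  (299/27, 251/27) → C = -64/9
  (89/3, 0) → C = -356/3

The optimum lies where -8s + 2t = -70 and 3s + 6t = 89.
Solving simultaneously gives s = 299/27, t = 251/27.

s = 299/27, t = 251/27, maximum C = -64/9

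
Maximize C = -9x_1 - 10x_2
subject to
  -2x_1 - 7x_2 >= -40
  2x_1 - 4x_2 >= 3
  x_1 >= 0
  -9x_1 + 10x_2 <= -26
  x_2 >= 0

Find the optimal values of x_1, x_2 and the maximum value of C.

Extreme points and C = -9x_1 - 10x_2:
  (181/22, 37/11) → C = -2369/22
  (20, 0) → C = -180
  (37/8, 25/16) → C = -229/4
  (26/9, 0) → C = -26

x_1 = 26/9, x_2 = 0, maximum C = -26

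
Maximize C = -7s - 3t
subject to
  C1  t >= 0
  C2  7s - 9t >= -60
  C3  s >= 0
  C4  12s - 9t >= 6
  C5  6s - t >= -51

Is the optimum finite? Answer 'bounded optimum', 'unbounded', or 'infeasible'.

Corner points and C = -7s - 3t:
  (1/2, 0) → C = -7/2
  (66/5, 254/15) → C = -716/5
The feasible region has finitely many vertices and no improving ray; the maximum is -7/2 at (1/2, 0).

bounded optimum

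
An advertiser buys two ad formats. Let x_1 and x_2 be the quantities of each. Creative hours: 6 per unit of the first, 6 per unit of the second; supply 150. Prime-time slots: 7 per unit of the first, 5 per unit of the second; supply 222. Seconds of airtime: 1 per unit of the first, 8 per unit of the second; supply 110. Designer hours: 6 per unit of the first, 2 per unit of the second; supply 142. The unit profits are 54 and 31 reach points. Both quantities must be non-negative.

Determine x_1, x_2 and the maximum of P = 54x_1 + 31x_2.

Corner points and P = 54x_1 + 31x_2:
  (0, 0) → P = 0
  (0, 55/4) → P = 1705/4
  (71/3, 0) → P = 1278
  (90/7, 85/7) → P = 7495/7
  (23, 2) → P = 1304

The optimum lies where 6x_1 + 6x_2 = 150 and 6x_1 + 2x_2 = 142.
Solving simultaneously gives x_1 = 23, x_2 = 2.

x_1 = 23, x_2 = 2, maximum P = 1304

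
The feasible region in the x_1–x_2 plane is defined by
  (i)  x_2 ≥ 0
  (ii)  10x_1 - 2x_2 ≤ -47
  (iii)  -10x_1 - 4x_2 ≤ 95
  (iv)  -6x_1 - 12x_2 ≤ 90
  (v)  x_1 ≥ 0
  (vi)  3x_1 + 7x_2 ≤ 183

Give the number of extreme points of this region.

3

Pairwise boundary intersections that survive every other constraint:
  (0, 47/2)
  (37/76, 1971/76)
  (0, 183/7)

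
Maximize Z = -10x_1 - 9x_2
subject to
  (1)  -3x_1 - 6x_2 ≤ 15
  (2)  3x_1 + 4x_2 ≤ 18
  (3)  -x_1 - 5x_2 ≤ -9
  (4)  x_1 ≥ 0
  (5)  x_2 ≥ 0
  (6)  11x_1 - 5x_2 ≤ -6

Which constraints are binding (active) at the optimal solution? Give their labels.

(3) and (4)

Corner points and Z = -10x_1 - 9x_2:
  (0, 9/2) → Z = -81/2
  (66/59, 216/59) → Z = -2604/59
  (0, 9/5) → Z = -81/5
  (1/4, 7/4) → Z = -73/4

The maximum is at (0, 9/5). Substituting into each constraint, equality holds for (3) and (4); the remaining constraints have slack.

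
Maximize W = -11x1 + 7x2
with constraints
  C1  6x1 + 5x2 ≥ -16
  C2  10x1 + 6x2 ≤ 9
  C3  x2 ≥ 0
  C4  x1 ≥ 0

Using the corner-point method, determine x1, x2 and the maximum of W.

Feasible corners and W = -11x1 + 7x2:
  (9/10, 0) → W = -99/10
  (0, 3/2) → W = 21/2
  (0, 0) → W = 0

The binding constraints are 10x1 + 6x2 = 9 and x1 = 0.
Solving simultaneously gives x1 = 0, x2 = 3/2.

x1 = 0, x2 = 3/2, maximum W = 21/2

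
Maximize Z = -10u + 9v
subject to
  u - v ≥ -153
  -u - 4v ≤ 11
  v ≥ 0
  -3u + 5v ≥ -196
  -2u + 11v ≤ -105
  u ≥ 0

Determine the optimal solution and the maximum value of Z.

Vertices and Z = -10u + 9v:
  (196/3, 0) → Z = -1960/3
  (105/2, 0) → Z = -525
  (1631/23, 77/23) → Z = -679

u = 105/2, v = 0, maximum Z = -525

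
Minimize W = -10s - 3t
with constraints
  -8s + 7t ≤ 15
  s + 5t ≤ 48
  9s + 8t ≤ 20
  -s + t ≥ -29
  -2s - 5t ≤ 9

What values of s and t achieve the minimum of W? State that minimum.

s = 172/29, t = -121/29, minimum W = -1357/29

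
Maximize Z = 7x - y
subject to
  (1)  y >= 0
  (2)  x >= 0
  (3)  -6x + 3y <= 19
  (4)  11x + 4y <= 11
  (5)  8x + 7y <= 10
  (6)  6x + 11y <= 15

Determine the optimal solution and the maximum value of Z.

x = 1, y = 0, maximum Z = 7

Vertices and Z = 7x - y:
  (0, 0) → Z = 0
  (1, 0) → Z = 7
  (0, 15/11) → Z = -15/11
  (37/45, 22/45) → Z = 79/15
  (5/46, 30/23) → Z = -25/46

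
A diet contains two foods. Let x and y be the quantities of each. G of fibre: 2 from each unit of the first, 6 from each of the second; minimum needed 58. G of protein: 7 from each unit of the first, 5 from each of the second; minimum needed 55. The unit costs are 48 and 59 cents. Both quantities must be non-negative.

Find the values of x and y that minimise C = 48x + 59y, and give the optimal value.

The feasible region is unbounded (it extends along (0, 1), (1, 0)), but C strictly increases along every unbounded feasible direction, so there is no improving ray and the minimum is attained at a vertex.

x = 5/4, y = 37/4, minimum C = 2423/4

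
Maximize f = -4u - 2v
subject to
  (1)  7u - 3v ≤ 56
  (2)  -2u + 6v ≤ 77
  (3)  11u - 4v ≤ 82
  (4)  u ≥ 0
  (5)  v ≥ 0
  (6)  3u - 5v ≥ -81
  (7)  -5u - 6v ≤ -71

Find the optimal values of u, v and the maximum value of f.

u = 0, v = 71/6, maximum f = -71/3

Extreme points and f = -4u - 2v:
  (400/29, 1011/58) → f = -2611/29
  (0, 77/6) → f = -77/3
  (388/43, 371/86) → f = -1923/43
  (0, 71/6) → f = -71/3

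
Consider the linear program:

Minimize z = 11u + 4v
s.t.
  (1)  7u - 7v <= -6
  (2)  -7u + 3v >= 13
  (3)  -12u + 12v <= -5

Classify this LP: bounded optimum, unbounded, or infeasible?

infeasible

Constraints 7u - 7v ≤ -6 and -12u + 12v ≤ -5 have parallel boundaries but demand opposite sides — no point can satisfy both, so the region is empty.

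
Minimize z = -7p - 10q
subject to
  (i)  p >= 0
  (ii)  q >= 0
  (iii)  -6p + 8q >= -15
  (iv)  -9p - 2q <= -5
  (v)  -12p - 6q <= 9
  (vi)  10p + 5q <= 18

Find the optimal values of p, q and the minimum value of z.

p = 0, q = 18/5, minimum z = -36

The binding constraints are p = 0 and 10p + 5q = 18.
Solving simultaneously gives p = 0, q = 18/5.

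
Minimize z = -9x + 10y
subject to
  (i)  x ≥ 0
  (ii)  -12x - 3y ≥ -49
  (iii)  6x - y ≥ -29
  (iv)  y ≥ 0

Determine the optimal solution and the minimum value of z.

x = 49/12, y = 0, minimum z = -147/4

Corner points and z = -9x + 10y:
  (0, 49/3) → z = 490/3
  (0, 0) → z = 0
  (49/12, 0) → z = -147/4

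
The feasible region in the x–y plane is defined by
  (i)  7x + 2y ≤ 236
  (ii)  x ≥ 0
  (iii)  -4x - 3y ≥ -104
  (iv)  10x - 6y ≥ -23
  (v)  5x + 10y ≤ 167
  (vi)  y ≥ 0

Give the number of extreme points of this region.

Of the 15 pairwise boundary intersections, those satisfying every inequality are:
  (0, 23/6)
  (0, 0)
  (539/25, 148/25)
  (26, 0)
  (386/65, 357/26)

5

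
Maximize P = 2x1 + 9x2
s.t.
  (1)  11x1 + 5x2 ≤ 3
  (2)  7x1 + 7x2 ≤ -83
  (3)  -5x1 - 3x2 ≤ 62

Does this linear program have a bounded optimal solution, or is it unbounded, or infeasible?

Extreme points and P = 2x1 + 9x2:
  (218/21, -467/21) → P = -3767/21
  (319/8, -697/8) → P = -5635/8
  (-185/14, 19/14) → P = -199/14
The feasible region has finitely many vertices and no improving ray; the maximum is -199/14 at (-185/14, 19/14).

bounded optimum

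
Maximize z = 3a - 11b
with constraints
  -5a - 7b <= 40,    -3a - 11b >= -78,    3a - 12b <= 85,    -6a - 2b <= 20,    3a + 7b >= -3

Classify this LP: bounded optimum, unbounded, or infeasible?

Feasible corners and z = 3a - 11b:
  (1871/69, -7/23) → z = 1948/23
  (-94/15, 44/5) → z = -578/5
  (559/57, -88/19) → z = 1527/19
  (-67/18, 7/6) → z = -24
The feasible region has finitely many vertices and no improving ray; the maximum is 1948/23 at (1871/69, -7/23).

bounded optimum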